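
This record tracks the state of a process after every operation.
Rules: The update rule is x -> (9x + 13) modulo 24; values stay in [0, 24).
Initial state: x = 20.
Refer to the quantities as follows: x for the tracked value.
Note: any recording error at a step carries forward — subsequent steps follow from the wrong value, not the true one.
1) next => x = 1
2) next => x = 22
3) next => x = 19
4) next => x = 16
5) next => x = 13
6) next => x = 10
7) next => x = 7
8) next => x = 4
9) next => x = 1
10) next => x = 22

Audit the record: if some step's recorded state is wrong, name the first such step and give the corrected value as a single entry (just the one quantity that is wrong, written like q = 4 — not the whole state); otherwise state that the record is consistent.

step 1: x = (9*20 + 13) mod 24 = 1 -> same as recorded
step 2: x = (9*1 + 13) mod 24 = 22 -> in agreement
step 3: x = (9*22 + 13) mod 24 = 19 -> agrees with the record
step 4: x = (9*19 + 13) mod 24 = 16 -> confirmed correct
step 5: x = (9*16 + 13) mod 24 = 13 -> no discrepancy
step 6: x = (9*13 + 13) mod 24 = 10 -> checks out
step 7: x = (9*10 + 13) mod 24 = 7 -> agrees with the record
step 8: x = (9*7 + 13) mod 24 = 4 -> in agreement
step 9: x = (9*4 + 13) mod 24 = 1 -> consistent with the record
step 10: x = (9*1 + 13) mod 24 = 22 -> no discrepancy
Each recorded entry agrees with the recomputation.

no error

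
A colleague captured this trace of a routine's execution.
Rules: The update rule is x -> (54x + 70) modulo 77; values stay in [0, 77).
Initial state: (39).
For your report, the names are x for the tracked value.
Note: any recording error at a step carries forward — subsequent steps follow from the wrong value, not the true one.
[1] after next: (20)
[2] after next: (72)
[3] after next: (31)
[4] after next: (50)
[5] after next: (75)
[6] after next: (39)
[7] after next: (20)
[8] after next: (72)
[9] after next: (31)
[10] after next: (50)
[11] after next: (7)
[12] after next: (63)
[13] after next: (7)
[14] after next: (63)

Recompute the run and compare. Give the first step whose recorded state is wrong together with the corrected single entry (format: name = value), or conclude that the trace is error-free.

step 11, x = 75

1. x = (54*39 + 70) mod 77 = 20 (exactly as logged)
2. x = (54*20 + 70) mod 77 = 72 (agrees with the trace)
3. x = (54*72 + 70) mod 77 = 31 (in agreement)
4. x = (54*31 + 70) mod 77 = 50 (matches)
5. x = (54*50 + 70) mod 77 = 75 (verified)
6. x = (54*75 + 70) mod 77 = 39 (exactly as logged)
7. x = (54*39 + 70) mod 77 = 20 (consistent with the trace)
8. x = (54*20 + 70) mod 77 = 72 (agrees with the trace)
9. x = (54*72 + 70) mod 77 = 31 (consistent with the trace)
10. x = (54*31 + 70) mod 77 = 50 (verified)
11. x = (54*50 + 70) mod 77 = 75 (the trace has a different value)
The earliest wrong entry is at step 11: it should read x = 75.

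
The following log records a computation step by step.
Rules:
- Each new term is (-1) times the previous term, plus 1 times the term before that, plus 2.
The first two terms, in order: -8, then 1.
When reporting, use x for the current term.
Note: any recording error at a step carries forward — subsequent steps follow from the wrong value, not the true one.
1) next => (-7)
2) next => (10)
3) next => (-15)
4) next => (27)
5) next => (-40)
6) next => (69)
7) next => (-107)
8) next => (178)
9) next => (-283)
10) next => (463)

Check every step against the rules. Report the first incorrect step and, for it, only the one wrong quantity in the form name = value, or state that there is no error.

step 1: x = -1*(1) + (1)*(-8) + (2) = -7 -> matches
step 2: x = -1*(-7) + (1)*(1) + (2) = 10 -> agrees with the log
step 3: x = -1*(10) + (1)*(-7) + (2) = -15 -> in agreement
step 4: x = -1*(-15) + (1)*(10) + (2) = 27 -> confirmed correct
step 5: x = -1*(27) + (1)*(-15) + (2) = -40 -> checks out
step 6: x = -1*(-40) + (1)*(27) + (2) = 69 -> consistent with the log
step 7: x = -1*(69) + (1)*(-40) + (2) = -107 -> exactly as logged
step 8: x = -1*(-107) + (1)*(69) + (2) = 178 -> agrees with the log
step 9: x = -1*(178) + (1)*(-107) + (2) = -283 -> checks out
step 10: x = -1*(-283) + (1)*(178) + (2) = 463 -> confirmed correct
Nothing is out of place; the run is error-free.

no error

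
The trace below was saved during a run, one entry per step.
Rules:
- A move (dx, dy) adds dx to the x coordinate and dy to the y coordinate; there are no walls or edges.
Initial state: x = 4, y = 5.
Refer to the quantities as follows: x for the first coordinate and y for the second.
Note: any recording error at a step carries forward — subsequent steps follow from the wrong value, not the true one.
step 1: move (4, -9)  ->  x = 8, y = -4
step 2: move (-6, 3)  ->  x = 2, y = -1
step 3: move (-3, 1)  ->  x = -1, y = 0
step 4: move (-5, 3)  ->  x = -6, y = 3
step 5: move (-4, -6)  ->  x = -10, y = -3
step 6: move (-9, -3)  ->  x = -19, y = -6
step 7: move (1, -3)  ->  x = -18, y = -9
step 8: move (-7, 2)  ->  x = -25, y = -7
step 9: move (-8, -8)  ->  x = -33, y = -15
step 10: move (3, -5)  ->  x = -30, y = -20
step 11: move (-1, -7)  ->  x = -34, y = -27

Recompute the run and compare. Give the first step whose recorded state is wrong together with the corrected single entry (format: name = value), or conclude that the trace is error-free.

step 11, x = -31

step 1: x = 4 + (4) = 8, y = 5 + (-9) = -4 -> checks out
step 2: x = 8 + (-6) = 2, y = -4 + (3) = -1 -> in agreement
step 3: x = 2 + (-3) = -1, y = -1 + (1) = 0 -> agrees with the trace
step 4: x = -1 + (-5) = -6, y = 0 + (3) = 3 -> consistent with the trace
step 5: x = -6 + (-4) = -10, y = 3 + (-6) = -3 -> same as recorded
step 6: x = -10 + (-9) = -19, y = -3 + (-3) = -6 -> same as recorded
step 7: x = -19 + (1) = -18, y = -6 + (-3) = -9 -> checks out
step 8: x = -18 + (-7) = -25, y = -9 + (2) = -7 -> matches
step 9: x = -25 + (-8) = -33, y = -7 + (-8) = -15 -> verified
step 10: x = -33 + (3) = -30, y = -15 + (-5) = -20 -> agrees with the trace
step 11: x = -30 + (-1) = -31, y = -20 + (-7) = -27 -> not what was recorded
Conclusion: step 11 carries the first error; the entry should be x = -31.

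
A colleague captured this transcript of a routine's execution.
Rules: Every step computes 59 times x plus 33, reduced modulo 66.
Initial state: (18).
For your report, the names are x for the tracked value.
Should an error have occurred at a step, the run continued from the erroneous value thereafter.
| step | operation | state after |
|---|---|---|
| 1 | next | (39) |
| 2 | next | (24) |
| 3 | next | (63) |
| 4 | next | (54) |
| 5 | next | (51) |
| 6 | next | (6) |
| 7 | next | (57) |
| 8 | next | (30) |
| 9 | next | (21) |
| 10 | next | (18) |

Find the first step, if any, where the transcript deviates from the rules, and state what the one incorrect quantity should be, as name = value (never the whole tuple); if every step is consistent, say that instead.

no error

Recomputing the run from the initial state:
step 1: x = 39
step 2: x = 24
step 3: x = 63
step 4: x = 54
step 5: x = 51
step 6: x = 6
step 7: x = 57
step 8: x = 30
step 9: x = 21
step 10: x = 18
This matches the transcript at every step.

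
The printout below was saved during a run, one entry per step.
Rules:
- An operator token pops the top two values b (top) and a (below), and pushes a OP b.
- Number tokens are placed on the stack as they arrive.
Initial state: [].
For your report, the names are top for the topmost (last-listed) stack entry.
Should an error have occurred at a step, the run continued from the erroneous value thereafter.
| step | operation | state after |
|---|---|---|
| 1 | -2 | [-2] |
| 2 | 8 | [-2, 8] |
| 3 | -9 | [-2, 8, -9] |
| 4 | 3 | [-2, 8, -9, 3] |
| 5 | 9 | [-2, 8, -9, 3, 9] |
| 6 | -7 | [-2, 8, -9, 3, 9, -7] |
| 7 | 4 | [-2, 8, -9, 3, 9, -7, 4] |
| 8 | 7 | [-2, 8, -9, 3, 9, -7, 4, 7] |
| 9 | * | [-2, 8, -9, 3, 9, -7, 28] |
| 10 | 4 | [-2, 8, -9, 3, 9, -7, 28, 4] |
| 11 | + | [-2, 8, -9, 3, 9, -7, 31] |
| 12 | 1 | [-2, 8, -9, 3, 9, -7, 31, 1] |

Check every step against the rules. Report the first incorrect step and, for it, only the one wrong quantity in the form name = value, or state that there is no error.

step 11, top = 32

1. push -2: top = -2 (no discrepancy)
2. push 8: top = 8 (checks out)
3. push -9: top = -9 (agrees with the printout)
4. push 3: top = 3 (confirmed correct)
5. push 9: top = 9 (same as recorded)
6. push -7: top = -7 (exactly as logged)
7. push 4: top = 4 (same as recorded)
8. push 7: top = 7 (agrees with the printout)
9. 4 * 7 = 28 (matches)
10. push 4: top = 4 (same as recorded)
11. 28 + 4 = 32 (the printout has a different value)
First incorrect step: 11; the correct value is top = 32.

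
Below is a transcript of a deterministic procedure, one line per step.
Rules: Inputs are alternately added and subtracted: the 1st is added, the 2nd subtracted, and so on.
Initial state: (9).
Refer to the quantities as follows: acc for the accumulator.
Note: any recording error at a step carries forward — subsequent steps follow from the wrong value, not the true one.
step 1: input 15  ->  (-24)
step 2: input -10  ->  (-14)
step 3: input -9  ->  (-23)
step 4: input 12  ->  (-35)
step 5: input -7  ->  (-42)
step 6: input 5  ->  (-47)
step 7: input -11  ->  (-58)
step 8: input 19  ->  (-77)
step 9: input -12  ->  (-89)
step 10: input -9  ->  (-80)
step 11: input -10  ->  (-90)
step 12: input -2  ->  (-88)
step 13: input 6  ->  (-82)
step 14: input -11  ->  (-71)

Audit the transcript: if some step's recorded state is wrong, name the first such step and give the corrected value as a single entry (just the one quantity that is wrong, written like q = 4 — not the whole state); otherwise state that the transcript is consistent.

Recomputing the run from the initial state:
step 1: acc = 24
step 2: acc = 34
step 3: acc = 25
step 4: acc = 13
step 5: acc = 6
step 6: acc = 1
step 7: acc = -10
step 8: acc = -29
step 9: acc = -41
step 10: acc = -32
step 11: acc = -42
step 12: acc = -40
step 13: acc = -34
step 14: acc = -23
The first disagreement with the transcript is at step 1, where the value should be acc = 24.

step 1, acc = 24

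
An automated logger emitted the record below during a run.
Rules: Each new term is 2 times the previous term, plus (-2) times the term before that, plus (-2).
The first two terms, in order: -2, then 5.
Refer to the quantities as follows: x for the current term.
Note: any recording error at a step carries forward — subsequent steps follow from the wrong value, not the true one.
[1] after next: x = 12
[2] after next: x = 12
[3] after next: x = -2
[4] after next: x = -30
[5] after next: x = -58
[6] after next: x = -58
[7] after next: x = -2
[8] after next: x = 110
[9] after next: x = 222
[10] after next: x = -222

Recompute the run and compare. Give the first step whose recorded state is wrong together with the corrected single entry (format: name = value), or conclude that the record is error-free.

step 1: x = 2*(5) + (-2)*(-2) + (-2) = 12 -> no discrepancy
step 2: x = 2*(12) + (-2)*(5) + (-2) = 12 -> exactly as logged
step 3: x = 2*(12) + (-2)*(12) + (-2) = -2 -> no discrepancy
step 4: x = 2*(-2) + (-2)*(12) + (-2) = -30 -> confirmed correct
step 5: x = 2*(-30) + (-2)*(-2) + (-2) = -58 -> matches
step 6: x = 2*(-58) + (-2)*(-30) + (-2) = -58 -> exactly as logged
step 7: x = 2*(-58) + (-2)*(-58) + (-2) = -2 -> exactly as logged
step 8: x = 2*(-2) + (-2)*(-58) + (-2) = 110 -> verified
step 9: x = 2*(110) + (-2)*(-2) + (-2) = 222 -> no discrepancy
step 10: x = 2*(222) + (-2)*(110) + (-2) = 222 -> the record has a different value
So the first discrepancy is step 10, where the right value is x = 222.

step 10, x = 222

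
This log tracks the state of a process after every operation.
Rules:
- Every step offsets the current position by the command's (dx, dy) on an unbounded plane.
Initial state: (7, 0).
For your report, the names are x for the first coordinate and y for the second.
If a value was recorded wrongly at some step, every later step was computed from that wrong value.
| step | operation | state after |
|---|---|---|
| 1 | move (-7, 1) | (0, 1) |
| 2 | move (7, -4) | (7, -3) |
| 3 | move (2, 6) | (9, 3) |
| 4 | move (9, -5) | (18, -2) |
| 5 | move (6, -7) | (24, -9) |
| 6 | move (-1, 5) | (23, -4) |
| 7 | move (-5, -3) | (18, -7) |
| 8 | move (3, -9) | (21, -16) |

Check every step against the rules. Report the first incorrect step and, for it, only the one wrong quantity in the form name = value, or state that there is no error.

no error

Recomputing the run from the initial state:
step 1: x = 0, y = 1
step 2: x = 7, y = -3
step 3: x = 9, y = 3
step 4: x = 18, y = -2
step 5: x = 24, y = -9
step 6: x = 23, y = -4
step 7: x = 18, y = -7
step 8: x = 21, y = -16
This matches the log at every step.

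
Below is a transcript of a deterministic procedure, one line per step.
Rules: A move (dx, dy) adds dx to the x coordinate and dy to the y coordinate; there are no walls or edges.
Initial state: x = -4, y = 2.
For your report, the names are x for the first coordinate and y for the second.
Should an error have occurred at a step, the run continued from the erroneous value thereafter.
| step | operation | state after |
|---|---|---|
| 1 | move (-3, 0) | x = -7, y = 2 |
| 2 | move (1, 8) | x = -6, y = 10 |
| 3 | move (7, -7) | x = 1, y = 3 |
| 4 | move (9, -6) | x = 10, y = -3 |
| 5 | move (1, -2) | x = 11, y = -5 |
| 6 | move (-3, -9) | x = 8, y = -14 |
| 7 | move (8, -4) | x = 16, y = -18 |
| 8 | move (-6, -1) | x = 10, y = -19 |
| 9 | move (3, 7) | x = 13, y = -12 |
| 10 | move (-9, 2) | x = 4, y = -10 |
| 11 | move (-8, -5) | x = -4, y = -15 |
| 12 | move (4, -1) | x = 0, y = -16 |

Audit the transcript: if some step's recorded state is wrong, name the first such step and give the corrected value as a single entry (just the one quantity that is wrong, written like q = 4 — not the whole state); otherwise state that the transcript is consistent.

no error

Recomputing the run from the initial state:
step 1: x = -7, y = 2
step 2: x = -6, y = 10
step 3: x = 1, y = 3
step 4: x = 10, y = -3
step 5: x = 11, y = -5
step 6: x = 8, y = -14
step 7: x = 16, y = -18
step 8: x = 10, y = -19
step 9: x = 13, y = -12
step 10: x = 4, y = -10
step 11: x = -4, y = -15
step 12: x = 0, y = -16
This matches the transcript at every step.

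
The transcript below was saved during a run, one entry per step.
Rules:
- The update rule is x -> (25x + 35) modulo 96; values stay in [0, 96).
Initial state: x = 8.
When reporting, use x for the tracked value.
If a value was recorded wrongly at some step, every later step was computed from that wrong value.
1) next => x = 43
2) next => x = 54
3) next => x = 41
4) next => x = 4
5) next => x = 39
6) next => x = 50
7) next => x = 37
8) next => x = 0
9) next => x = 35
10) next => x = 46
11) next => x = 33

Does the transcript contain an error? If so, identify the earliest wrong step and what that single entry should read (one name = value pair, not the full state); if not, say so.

no error

step 1: x = (25*8 + 35) mod 96 = 43 -> in agreement
step 2: x = (25*43 + 35) mod 96 = 54 -> agrees with the transcript
step 3: x = (25*54 + 35) mod 96 = 41 -> consistent with the transcript
step 4: x = (25*41 + 35) mod 96 = 4 -> exactly as logged
step 5: x = (25*4 + 35) mod 96 = 39 -> checks out
step 6: x = (25*39 + 35) mod 96 = 50 -> exactly as logged
step 7: x = (25*50 + 35) mod 96 = 37 -> consistent with the transcript
step 8: x = (25*37 + 35) mod 96 = 0 -> in agreement
step 9: x = (25*0 + 35) mod 96 = 35 -> same as recorded
step 10: x = (25*35 + 35) mod 96 = 46 -> confirmed correct
step 11: x = (25*46 + 35) mod 96 = 33 -> agrees with the transcript
All entries verified; no error found.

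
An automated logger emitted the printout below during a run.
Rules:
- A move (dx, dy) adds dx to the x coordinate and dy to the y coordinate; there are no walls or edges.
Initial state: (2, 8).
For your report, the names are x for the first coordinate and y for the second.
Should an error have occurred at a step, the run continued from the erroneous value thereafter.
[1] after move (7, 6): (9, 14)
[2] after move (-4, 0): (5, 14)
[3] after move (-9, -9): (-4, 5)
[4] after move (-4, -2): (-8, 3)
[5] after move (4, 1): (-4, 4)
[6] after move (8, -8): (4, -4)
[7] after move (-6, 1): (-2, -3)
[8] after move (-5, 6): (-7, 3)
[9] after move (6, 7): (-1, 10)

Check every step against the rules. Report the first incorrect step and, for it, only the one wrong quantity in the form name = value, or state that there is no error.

Recomputing the run from the initial state:
step 1: x = 9, y = 14
step 2: x = 5, y = 14
step 3: x = -4, y = 5
step 4: x = -8, y = 3
step 5: x = -4, y = 4
step 6: x = 4, y = -4
step 7: x = -2, y = -3
step 8: x = -7, y = 3
step 9: x = -1, y = 10
This matches the printout at every step.

no error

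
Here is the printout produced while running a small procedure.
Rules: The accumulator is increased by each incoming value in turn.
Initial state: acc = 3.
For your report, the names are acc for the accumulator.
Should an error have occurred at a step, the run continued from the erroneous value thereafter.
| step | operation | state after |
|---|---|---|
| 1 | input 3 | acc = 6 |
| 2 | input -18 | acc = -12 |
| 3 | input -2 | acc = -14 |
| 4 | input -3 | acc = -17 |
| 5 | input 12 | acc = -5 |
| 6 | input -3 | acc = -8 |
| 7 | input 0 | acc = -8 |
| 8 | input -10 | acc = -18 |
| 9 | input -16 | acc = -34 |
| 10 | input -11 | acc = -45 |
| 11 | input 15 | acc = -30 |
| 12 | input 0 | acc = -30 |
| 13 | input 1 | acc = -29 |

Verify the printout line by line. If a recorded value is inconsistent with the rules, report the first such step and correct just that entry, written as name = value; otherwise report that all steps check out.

no error

Step 1: acc = 3 + 3 = 6 — same as recorded.
Step 2: acc = 6 + -18 = -12 — confirmed correct.
Step 3: acc = -12 + -2 = -14 — same as recorded.
Step 4: acc = -14 + -3 = -17 — in agreement.
Step 5: acc = -17 + 12 = -5 — verified.
Step 6: acc = -5 + -3 = -8 — matches.
Step 7: acc = -8 + 0 = -8 — verified.
Step 8: acc = -8 + -10 = -18 — matches.
Step 9: acc = -18 + -16 = -34 — same as recorded.
Step 10: acc = -34 + -11 = -45 — matches.
Step 11: acc = -45 + 15 = -30 — agrees with the printout.
Step 12: acc = -30 + 0 = -30 — exactly as logged.
Step 13: acc = -30 + 1 = -29 — agrees with the printout.
Nothing is out of place; the run is error-free.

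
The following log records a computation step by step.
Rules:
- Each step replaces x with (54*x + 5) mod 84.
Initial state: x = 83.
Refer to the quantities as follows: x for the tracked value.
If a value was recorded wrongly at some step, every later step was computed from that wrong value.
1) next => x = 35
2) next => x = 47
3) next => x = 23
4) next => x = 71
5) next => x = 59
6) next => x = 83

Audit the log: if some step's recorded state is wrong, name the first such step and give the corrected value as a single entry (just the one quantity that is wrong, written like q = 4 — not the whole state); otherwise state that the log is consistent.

no error

1. x = (54*83 + 5) mod 84 = 35 (confirmed correct)
2. x = (54*35 + 5) mod 84 = 47 (in agreement)
3. x = (54*47 + 5) mod 84 = 23 (verified)
4. x = (54*23 + 5) mod 84 = 71 (consistent with the log)
5. x = (54*71 + 5) mod 84 = 59 (in agreement)
6. x = (54*59 + 5) mod 84 = 83 (no discrepancy)
All steps check out; nothing to correct.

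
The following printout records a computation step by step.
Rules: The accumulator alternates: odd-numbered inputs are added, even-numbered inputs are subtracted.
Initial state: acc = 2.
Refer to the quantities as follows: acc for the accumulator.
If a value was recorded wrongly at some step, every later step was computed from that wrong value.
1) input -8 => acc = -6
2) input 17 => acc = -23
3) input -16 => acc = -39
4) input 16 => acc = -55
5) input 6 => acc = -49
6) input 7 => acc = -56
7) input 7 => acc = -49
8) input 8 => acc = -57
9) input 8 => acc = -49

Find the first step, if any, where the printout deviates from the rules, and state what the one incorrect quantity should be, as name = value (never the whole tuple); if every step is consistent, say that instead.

step 1: acc = 2 + -8 = -6 -> same as recorded
step 2: acc = -6 - 17 = -23 -> checks out
step 3: acc = -23 + -16 = -39 -> checks out
step 4: acc = -39 - 16 = -55 -> exactly as logged
step 5: acc = -55 + 6 = -49 -> matches
step 6: acc = -49 - 7 = -56 -> in agreement
step 7: acc = -56 + 7 = -49 -> checks out
step 8: acc = -49 - 8 = -57 -> consistent with the printout
step 9: acc = -57 + 8 = -49 -> exactly as logged
All steps check out; nothing to correct.

no error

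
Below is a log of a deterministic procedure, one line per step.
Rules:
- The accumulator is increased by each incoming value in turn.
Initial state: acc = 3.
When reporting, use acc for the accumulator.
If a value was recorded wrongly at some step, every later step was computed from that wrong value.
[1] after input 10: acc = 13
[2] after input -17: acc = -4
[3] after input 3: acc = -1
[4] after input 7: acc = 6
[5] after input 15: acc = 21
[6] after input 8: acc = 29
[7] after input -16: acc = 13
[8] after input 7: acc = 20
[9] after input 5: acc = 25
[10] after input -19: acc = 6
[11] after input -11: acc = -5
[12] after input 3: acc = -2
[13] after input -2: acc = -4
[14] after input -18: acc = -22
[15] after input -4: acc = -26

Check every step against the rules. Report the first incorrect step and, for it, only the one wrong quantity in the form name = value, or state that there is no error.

no error

Recomputing the run from the initial state:
step 1: acc = 13
step 2: acc = -4
step 3: acc = -1
step 4: acc = 6
step 5: acc = 21
step 6: acc = 29
step 7: acc = 13
step 8: acc = 20
step 9: acc = 25
step 10: acc = 6
step 11: acc = -5
step 12: acc = -2
step 13: acc = -4
step 14: acc = -22
step 15: acc = -26
This matches the log at every step.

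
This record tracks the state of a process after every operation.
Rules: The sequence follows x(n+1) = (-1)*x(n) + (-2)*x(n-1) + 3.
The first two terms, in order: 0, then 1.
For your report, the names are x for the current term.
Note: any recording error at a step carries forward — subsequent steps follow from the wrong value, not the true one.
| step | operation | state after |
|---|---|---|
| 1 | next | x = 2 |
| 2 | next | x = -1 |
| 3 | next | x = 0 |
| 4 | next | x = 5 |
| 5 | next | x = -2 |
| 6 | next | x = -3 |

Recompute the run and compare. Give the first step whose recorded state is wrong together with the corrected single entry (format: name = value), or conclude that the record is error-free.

1. x = -1*(1) + (-2)*(0) + (3) = 2 (same as recorded)
2. x = -1*(2) + (-2)*(1) + (3) = -1 (confirmed correct)
3. x = -1*(-1) + (-2)*(2) + (3) = 0 (verified)
4. x = -1*(0) + (-2)*(-1) + (3) = 5 (confirmed correct)
5. x = -1*(5) + (-2)*(0) + (3) = -2 (no discrepancy)
6. x = -1*(-2) + (-2)*(5) + (3) = -5 (the entry is off here)
First deviation found at step 6; the corrected entry is x = -5.

step 6, x = -5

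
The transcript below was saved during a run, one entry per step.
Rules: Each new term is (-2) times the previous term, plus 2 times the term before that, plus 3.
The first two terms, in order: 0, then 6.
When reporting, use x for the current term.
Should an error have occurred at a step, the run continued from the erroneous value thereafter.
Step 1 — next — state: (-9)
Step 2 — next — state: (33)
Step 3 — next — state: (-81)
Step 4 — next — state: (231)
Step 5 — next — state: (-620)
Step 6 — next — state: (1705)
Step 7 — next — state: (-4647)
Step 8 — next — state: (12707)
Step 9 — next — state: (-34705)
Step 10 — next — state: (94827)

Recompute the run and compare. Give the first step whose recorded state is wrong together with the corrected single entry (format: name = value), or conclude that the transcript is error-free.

step 5, x = -621

Recomputing the run from the initial state:
step 1: x = -9
step 2: x = 33
step 3: x = -81
step 4: x = 231
step 5: x = -621
step 6: x = 1707
step 7: x = -4653
step 8: x = 12723
step 9: x = -34749
step 10: x = 94947
The first disagreement with the transcript is at step 5, where the value should be x = -621.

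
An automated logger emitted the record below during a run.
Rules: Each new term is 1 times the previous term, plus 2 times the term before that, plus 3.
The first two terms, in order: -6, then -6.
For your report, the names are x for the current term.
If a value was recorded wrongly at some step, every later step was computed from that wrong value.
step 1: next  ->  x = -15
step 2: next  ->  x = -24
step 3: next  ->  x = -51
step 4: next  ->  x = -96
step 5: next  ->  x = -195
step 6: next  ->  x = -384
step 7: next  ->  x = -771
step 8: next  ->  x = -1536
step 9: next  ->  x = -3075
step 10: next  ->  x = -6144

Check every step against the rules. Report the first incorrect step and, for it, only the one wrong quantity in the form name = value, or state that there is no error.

no error

Step 1: x = 1*(-6) + (2)*(-6) + (3) = -15 — agrees with the record.
Step 2: x = 1*(-15) + (2)*(-6) + (3) = -24 — verified.
Step 3: x = 1*(-24) + (2)*(-15) + (3) = -51 — agrees with the record.
Step 4: x = 1*(-51) + (2)*(-24) + (3) = -96 — in agreement.
Step 5: x = 1*(-96) + (2)*(-51) + (3) = -195 — same as recorded.
Step 6: x = 1*(-195) + (2)*(-96) + (3) = -384 — consistent with the record.
Step 7: x = 1*(-384) + (2)*(-195) + (3) = -771 — verified.
Step 8: x = 1*(-771) + (2)*(-384) + (3) = -1536 — verified.
Step 9: x = 1*(-1536) + (2)*(-771) + (3) = -3075 — in agreement.
Step 10: x = 1*(-3075) + (2)*(-1536) + (3) = -6144 — in agreement.
The whole run recomputes cleanly — no discrepancies.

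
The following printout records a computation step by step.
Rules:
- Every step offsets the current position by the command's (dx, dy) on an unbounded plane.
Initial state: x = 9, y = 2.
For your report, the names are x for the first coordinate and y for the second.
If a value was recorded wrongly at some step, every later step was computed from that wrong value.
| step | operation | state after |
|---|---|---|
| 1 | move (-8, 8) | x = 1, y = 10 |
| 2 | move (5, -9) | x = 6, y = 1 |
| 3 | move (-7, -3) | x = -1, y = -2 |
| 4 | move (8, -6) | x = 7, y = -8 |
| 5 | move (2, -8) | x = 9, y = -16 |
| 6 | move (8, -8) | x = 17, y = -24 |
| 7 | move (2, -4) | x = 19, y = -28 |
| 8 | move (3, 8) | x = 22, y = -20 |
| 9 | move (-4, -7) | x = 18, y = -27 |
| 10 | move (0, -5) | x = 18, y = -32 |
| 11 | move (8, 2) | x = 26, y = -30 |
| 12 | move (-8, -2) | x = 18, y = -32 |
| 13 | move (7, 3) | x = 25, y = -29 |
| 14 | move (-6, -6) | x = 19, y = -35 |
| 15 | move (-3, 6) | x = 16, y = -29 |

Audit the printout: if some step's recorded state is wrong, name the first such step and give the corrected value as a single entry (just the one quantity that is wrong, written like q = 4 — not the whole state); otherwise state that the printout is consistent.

step 1: x = 9 + (-8) = 1, y = 2 + (8) = 10 -> matches
step 2: x = 1 + (5) = 6, y = 10 + (-9) = 1 -> checks out
step 3: x = 6 + (-7) = -1, y = 1 + (-3) = -2 -> consistent with the printout
step 4: x = -1 + (8) = 7, y = -2 + (-6) = -8 -> no discrepancy
step 5: x = 7 + (2) = 9, y = -8 + (-8) = -16 -> confirmed correct
step 6: x = 9 + (8) = 17, y = -16 + (-8) = -24 -> same as recorded
step 7: x = 17 + (2) = 19, y = -24 + (-4) = -28 -> no discrepancy
step 8: x = 19 + (3) = 22, y = -28 + (8) = -20 -> exactly as logged
step 9: x = 22 + (-4) = 18, y = -20 + (-7) = -27 -> in agreement
step 10: x = 18 + (0) = 18, y = -27 + (-5) = -32 -> exactly as logged
step 11: x = 18 + (8) = 26, y = -32 + (2) = -30 -> no discrepancy
step 12: x = 26 + (-8) = 18, y = -30 + (-2) = -32 -> no discrepancy
step 13: x = 18 + (7) = 25, y = -32 + (3) = -29 -> checks out
step 14: x = 25 + (-6) = 19, y = -29 + (-6) = -35 -> checks out
step 15: x = 19 + (-3) = 16, y = -35 + (6) = -29 -> verified
All entries verified; no error found.

no error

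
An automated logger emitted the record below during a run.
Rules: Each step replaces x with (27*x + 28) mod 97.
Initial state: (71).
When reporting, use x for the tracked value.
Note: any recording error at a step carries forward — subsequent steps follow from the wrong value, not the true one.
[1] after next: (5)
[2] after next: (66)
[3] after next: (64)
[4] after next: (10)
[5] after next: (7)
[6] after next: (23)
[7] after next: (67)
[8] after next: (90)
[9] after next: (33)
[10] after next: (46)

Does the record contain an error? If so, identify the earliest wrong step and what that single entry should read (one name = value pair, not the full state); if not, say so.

1. x = (27*71 + 28) mod 97 = 5 (exactly as logged)
2. x = (27*5 + 28) mod 97 = 66 (verified)
3. x = (27*66 + 28) mod 97 = 64 (consistent with the record)
4. x = (27*64 + 28) mod 97 = 10 (matches)
5. x = (27*10 + 28) mod 97 = 7 (consistent with the record)
6. x = (27*7 + 28) mod 97 = 23 (no discrepancy)
7. x = (27*23 + 28) mod 97 = 67 (exactly as logged)
8. x = (27*67 + 28) mod 97 = 91 (the entry is off here)
The audit stops at step 8: the recorded entry is wrong and should be x = 91.

step 8, x = 91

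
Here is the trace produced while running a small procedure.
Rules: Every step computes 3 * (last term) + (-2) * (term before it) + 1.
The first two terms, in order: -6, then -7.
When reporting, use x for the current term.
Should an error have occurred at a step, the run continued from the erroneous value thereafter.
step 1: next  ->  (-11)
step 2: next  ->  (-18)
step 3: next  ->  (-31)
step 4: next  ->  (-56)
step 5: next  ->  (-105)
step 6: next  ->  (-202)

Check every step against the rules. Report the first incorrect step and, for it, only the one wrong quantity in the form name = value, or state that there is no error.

step 1, x = -8

step 1: x = 3*(-7) + (-2)*(-6) + (1) = -8 -> the entry is off here
Step 1 is the first one off; corrected, x = -8.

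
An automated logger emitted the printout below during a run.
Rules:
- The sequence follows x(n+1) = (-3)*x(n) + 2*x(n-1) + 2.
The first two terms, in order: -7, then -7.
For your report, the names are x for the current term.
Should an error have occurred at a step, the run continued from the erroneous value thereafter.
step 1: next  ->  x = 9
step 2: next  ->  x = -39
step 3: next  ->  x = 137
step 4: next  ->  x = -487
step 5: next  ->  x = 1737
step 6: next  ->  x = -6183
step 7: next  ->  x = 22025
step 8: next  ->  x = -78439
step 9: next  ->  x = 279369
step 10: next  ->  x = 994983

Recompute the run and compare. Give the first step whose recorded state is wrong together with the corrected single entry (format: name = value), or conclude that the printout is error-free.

step 1: x = -3*(-7) + (2)*(-7) + (2) = 9 -> confirmed correct
step 2: x = -3*(9) + (2)*(-7) + (2) = -39 -> exactly as logged
step 3: x = -3*(-39) + (2)*(9) + (2) = 137 -> exactly as logged
step 4: x = -3*(137) + (2)*(-39) + (2) = -487 -> exactly as logged
step 5: x = -3*(-487) + (2)*(137) + (2) = 1737 -> matches
step 6: x = -3*(1737) + (2)*(-487) + (2) = -6183 -> consistent with the printout
step 7: x = -3*(-6183) + (2)*(1737) + (2) = 22025 -> same as recorded
step 8: x = -3*(22025) + (2)*(-6183) + (2) = -78439 -> in agreement
step 9: x = -3*(-78439) + (2)*(22025) + (2) = 279369 -> checks out
step 10: x = -3*(279369) + (2)*(-78439) + (2) = -994983 -> first mismatch against the printout
First deviation found at step 10; the corrected entry is x = -994983.

step 10, x = -994983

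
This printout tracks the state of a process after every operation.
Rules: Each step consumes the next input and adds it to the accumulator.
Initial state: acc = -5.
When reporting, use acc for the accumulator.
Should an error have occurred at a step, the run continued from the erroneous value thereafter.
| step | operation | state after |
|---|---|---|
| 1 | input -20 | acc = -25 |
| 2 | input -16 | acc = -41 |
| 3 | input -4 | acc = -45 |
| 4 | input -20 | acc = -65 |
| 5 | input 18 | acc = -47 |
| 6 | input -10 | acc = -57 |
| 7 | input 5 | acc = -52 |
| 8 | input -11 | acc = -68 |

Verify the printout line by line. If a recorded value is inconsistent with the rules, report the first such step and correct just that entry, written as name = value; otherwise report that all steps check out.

step 8, acc = -63

1. acc = -5 + -20 = -25 (checks out)
2. acc = -25 + -16 = -41 (in agreement)
3. acc = -41 + -4 = -45 (agrees with the printout)
4. acc = -45 + -20 = -65 (exactly as logged)
5. acc = -65 + 18 = -47 (verified)
6. acc = -47 + -10 = -57 (no discrepancy)
7. acc = -57 + 5 = -52 (agrees with the printout)
8. acc = -52 + -11 = -63 (this is not what the printout shows)
That makes step 8 the first incorrect line — acc = -63 is what it should show.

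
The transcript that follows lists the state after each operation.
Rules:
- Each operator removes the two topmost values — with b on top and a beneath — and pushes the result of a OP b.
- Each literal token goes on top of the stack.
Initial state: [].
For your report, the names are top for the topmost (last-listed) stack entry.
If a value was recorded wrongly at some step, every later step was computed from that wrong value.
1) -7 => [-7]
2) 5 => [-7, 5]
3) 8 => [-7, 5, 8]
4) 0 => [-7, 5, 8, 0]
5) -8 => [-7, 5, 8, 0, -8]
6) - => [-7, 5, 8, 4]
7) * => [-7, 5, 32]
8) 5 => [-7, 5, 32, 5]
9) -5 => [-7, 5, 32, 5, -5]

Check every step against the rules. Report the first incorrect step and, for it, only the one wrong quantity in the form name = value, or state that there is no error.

Recomputing the run from the initial state:
step 1: [-7]
step 2: [-7, 5]
step 3: [-7, 5, 8]
step 4: [-7, 5, 8, 0]
step 5: [-7, 5, 8, 0, -8]
step 6: [-7, 5, 8, 8]
step 7: [-7, 5, 64]
step 8: [-7, 5, 64, 5]
step 9: [-7, 5, 64, 5, -5]
The first disagreement with the transcript is at step 6, where the value should be top = 8.

step 6, top = 8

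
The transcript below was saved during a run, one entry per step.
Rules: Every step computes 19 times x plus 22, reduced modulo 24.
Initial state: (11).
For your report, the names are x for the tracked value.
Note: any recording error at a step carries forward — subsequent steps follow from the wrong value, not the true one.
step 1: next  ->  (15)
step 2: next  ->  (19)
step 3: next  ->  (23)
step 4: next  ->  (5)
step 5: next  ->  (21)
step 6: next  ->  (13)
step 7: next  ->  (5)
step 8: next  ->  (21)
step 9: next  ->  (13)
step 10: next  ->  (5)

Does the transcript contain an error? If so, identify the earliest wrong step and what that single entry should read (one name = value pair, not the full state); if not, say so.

step 4, x = 3

step 1: x = (19*11 + 22) mod 24 = 15 -> no discrepancy
step 2: x = (19*15 + 22) mod 24 = 19 -> consistent with the transcript
step 3: x = (19*19 + 22) mod 24 = 23 -> exactly as logged
step 4: x = (19*23 + 22) mod 24 = 3 -> a discrepancy with the transcript
So the first discrepancy is step 4, where the right value is x = 3.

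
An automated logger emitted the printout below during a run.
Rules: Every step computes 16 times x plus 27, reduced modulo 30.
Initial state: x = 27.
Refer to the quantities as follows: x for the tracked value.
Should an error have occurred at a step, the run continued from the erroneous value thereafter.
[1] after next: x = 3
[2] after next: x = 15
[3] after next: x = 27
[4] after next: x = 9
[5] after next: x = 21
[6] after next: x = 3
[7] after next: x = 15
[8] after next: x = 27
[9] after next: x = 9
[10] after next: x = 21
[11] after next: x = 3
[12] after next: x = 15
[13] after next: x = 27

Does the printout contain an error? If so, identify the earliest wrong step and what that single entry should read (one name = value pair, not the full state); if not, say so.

step 1, x = 9

Step 1: x = (16*27 + 27) mod 30 = 9 — first mismatch against the printout.
Step 1 is the first one off; corrected, x = 9.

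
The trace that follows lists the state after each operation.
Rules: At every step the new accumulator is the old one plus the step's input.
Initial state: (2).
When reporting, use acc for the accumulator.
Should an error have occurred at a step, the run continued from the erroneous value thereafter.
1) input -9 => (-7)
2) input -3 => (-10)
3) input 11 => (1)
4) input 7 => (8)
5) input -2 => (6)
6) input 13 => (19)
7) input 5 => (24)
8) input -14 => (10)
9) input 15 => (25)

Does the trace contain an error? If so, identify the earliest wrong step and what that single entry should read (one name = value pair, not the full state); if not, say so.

no error

Step 1: acc = 2 + -9 = -7 — checks out.
Step 2: acc = -7 + -3 = -10 — confirmed correct.
Step 3: acc = -10 + 11 = 1 — verified.
Step 4: acc = 1 + 7 = 8 — verified.
Step 5: acc = 8 + -2 = 6 — confirmed correct.
Step 6: acc = 6 + 13 = 19 — checks out.
Step 7: acc = 19 + 5 = 24 — same as recorded.
Step 8: acc = 24 + -14 = 10 — no discrepancy.
Step 9: acc = 10 + 15 = 25 — confirmed correct.
All entries verified; no error found.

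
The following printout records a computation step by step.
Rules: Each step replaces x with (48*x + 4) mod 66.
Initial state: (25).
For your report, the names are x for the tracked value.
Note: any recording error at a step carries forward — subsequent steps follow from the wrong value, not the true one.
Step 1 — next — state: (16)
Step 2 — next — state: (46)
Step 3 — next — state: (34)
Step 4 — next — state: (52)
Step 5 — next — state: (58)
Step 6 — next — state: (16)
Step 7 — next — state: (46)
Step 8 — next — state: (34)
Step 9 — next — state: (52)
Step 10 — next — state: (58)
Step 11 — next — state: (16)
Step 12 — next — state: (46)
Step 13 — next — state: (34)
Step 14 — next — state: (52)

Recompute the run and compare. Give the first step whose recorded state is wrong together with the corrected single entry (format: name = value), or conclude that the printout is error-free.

step 1: x = (48*25 + 4) mod 66 = 16 -> matches
step 2: x = (48*16 + 4) mod 66 = 46 -> no discrepancy
step 3: x = (48*46 + 4) mod 66 = 34 -> consistent with the printout
step 4: x = (48*34 + 4) mod 66 = 52 -> confirmed correct
step 5: x = (48*52 + 4) mod 66 = 58 -> confirmed correct
step 6: x = (48*58 + 4) mod 66 = 16 -> consistent with the printout
step 7: x = (48*16 + 4) mod 66 = 46 -> exactly as logged
step 8: x = (48*46 + 4) mod 66 = 34 -> verified
step 9: x = (48*34 + 4) mod 66 = 52 -> in agreement
step 10: x = (48*52 + 4) mod 66 = 58 -> in agreement
step 11: x = (48*58 + 4) mod 66 = 16 -> checks out
step 12: x = (48*16 + 4) mod 66 = 46 -> no discrepancy
step 13: x = (48*46 + 4) mod 66 = 34 -> no discrepancy
step 14: x = (48*34 + 4) mod 66 = 52 -> checks out
The recomputation confirms every line.

no error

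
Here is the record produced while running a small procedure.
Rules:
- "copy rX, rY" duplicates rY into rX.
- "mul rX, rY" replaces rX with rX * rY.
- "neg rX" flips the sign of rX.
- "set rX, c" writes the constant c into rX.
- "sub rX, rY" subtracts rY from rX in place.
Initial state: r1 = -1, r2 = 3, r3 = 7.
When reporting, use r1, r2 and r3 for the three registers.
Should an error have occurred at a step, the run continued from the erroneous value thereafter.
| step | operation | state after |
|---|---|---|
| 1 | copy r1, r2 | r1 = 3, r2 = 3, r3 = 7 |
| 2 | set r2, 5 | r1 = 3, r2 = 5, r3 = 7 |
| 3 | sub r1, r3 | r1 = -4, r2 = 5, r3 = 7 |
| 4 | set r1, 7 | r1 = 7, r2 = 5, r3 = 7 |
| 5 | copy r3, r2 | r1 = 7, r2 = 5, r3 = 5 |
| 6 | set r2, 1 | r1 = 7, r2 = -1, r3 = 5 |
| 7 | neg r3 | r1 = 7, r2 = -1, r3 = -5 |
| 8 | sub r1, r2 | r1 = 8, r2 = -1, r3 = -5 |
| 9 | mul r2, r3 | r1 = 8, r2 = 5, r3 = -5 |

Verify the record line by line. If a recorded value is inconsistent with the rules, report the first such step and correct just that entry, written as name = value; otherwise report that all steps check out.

step 6, r2 = 1

step 1: r1 = 3 -> same as recorded
step 2: r2 = 5 -> confirmed correct
step 3: r1 = 3 - 7 = -4 -> in agreement
step 4: r1 = 7 -> matches
step 5: r3 = 5 -> consistent with the record
step 6: r2 = 1 -> first mismatch against the record
First incorrect step: 6; the correct value is r2 = 1.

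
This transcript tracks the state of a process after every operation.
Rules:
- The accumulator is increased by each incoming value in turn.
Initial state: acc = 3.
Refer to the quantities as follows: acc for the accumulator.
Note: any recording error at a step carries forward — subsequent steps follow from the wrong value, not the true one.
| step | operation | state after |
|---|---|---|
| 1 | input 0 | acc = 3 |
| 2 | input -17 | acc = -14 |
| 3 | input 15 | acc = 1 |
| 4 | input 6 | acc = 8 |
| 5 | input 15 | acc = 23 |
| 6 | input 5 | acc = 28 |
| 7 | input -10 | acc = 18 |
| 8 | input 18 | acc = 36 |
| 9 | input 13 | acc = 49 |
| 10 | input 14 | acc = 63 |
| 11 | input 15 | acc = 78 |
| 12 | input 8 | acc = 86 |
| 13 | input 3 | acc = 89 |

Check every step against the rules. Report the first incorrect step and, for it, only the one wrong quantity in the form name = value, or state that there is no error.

step 4, acc = 7

1. acc = 3 + 0 = 3 (consistent with the transcript)
2. acc = 3 + -17 = -14 (no discrepancy)
3. acc = -14 + 15 = 1 (matches)
4. acc = 1 + 6 = 7 (the transcript disagrees here)
First incorrect step: 4; the correct value is acc = 7.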